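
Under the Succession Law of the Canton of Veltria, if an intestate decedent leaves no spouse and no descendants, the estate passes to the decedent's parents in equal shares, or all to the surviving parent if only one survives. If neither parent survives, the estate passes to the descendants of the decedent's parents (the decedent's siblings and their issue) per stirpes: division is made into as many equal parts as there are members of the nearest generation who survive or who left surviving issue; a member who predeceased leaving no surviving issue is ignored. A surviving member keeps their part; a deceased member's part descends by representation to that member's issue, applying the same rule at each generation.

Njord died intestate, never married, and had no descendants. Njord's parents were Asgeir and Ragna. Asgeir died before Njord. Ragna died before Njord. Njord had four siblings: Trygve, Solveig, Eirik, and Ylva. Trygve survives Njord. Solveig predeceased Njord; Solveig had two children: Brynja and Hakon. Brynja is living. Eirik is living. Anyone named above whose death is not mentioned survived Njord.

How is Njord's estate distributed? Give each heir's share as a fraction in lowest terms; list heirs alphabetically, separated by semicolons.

Neither parent survives and there are no descendants, so the estate passes to Njord's siblings and their issue per stirpes.
The estate is divided into 4 equal shares of 1/4 among Trygve, Solveig, Eirik, Ylva.
Trygve is living and takes 1/4.
Solveig predeceased; the 1/4 allotted to Solveig's branch passes to Solveig's issue by representation.
The 1/4 is divided into 2 equal shares of 1/8 among Brynja, Hakon.
Brynja is living and takes 1/8.
Hakon is living and takes 1/8.
Eirik is living and takes 1/4.
Ylva is living and takes 1/4.

Brynja 1/8; Eirik 1/4; Hakon 1/8; Trygve 1/4; Ylva 1/4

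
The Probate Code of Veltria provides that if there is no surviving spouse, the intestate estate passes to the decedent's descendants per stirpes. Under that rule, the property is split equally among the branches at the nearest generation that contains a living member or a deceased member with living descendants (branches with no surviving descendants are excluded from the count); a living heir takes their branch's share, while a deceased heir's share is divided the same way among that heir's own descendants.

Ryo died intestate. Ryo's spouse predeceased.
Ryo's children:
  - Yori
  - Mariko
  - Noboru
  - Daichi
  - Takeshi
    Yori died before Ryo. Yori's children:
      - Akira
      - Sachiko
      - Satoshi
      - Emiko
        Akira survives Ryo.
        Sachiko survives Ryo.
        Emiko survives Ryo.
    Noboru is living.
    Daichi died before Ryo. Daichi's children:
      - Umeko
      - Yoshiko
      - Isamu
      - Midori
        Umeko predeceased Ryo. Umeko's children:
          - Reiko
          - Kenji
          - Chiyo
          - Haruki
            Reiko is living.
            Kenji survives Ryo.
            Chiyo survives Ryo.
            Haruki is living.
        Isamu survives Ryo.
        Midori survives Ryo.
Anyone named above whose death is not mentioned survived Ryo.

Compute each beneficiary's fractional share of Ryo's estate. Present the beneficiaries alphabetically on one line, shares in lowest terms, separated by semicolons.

There is no surviving spouse, so the entire estate passes to Ryo's descendants per stirpes.
The estate is divided into 5 equal shares of 1/5 among Yori, Mariko, Noboru, Daichi, Takeshi.
Yori predeceased; the 1/5 allotted to Yori's branch passes to Yori's issue by representation.
The 1/5 is divided into 4 equal shares of 1/20 among Akira, Sachiko, Satoshi, Emiko.
Akira is living and takes 1/20.
Sachiko is living and takes 1/20.
Satoshi is living and takes 1/20.
Emiko is living and takes 1/20.
Mariko is living and takes 1/5.
Noboru is living and takes 1/5.
Daichi predeceased; the 1/5 allotted to Daichi's branch passes to Daichi's issue by representation.
The 1/5 is divided into 4 equal shares of 1/20 among Umeko, Yoshiko, Isamu, Midori.
Umeko predeceased; the 1/20 allotted to Umeko's branch passes to Umeko's issue by representation.
The 1/20 is divided into 4 equal shares of 1/80 among Reiko, Kenji, Chiyo, Haruki.
Reiko is living and takes 1/80.
Kenji is living and takes 1/80.
Chiyo is living and takes 1/80.
Haruki is living and takes 1/80.
Yoshiko is living and takes 1/20.
Isamu is living and takes 1/20.
Midori is living and takes 1/20.
Takeshi is living and takes 1/5.

Akira 1/20; Chiyo 1/80; Emiko 1/20; Haruki 1/80; Isamu 1/20; Kenji 1/80; Mariko 1/5; Midori 1/20; Noboru 1/5; Reiko 1/80; Sachiko 1/20; Satoshi 1/20; Takeshi 1/5; Yoshiko 1/20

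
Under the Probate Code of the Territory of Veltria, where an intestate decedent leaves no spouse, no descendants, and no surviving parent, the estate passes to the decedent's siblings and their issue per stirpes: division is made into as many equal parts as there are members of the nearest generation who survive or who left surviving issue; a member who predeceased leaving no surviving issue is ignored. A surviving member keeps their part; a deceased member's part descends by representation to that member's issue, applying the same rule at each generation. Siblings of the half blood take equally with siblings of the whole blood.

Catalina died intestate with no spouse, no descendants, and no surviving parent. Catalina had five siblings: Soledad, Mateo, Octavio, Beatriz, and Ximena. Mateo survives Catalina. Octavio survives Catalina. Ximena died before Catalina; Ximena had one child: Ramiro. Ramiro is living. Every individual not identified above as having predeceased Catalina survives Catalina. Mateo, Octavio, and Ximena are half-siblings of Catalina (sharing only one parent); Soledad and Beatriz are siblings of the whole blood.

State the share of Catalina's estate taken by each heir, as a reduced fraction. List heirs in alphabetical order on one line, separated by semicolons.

Beatriz 1/5; Mateo 1/5; Octavio 1/5; Ramiro 1/5; Soledad 1/5

No spouse, descendants, or parent survives, so the estate passes to Catalina's siblings per stirpes.
Half-blood and whole-blood siblings take equally under the stated rule.
The estate is divided into 5 equal shares of 1/5 among Soledad, Mateo, Octavio, Beatriz, Ximena.
Soledad is living and takes 1/5.
Mateo is living and takes 1/5.
Octavio is living and takes 1/5.
Beatriz is living and takes 1/5.
Ximena predeceased; the 1/5 allotted to Ximena's branch passes to Ximena's issue by representation.
Ramiro is the sole taker at this level and receives the full 1/5.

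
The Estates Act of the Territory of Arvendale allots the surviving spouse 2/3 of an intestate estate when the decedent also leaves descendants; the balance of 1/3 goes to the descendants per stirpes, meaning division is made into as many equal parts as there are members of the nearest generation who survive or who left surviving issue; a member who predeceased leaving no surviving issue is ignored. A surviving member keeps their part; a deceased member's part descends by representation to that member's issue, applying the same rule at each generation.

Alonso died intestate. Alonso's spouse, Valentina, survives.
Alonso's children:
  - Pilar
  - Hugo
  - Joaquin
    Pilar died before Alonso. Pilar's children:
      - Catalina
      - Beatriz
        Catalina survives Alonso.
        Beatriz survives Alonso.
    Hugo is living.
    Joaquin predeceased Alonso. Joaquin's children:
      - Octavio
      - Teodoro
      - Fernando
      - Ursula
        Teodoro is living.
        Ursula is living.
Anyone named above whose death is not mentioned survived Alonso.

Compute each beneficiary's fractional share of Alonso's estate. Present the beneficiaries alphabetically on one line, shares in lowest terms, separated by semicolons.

Valentina, as surviving spouse, takes 2/3.
The remaining 1/3 passes to Alonso's descendants per stirpes.
The 1/3 is divided into 3 equal shares of 1/9 among Pilar, Hugo, Joaquin.
Pilar predeceased; the 1/9 allotted to Pilar's branch passes to Pilar's issue by representation.
The 1/9 is divided into 2 equal shares of 1/18 among Catalina, Beatriz.
Catalina is living and takes 1/18.
Beatriz is living and takes 1/18.
Hugo is living and takes 1/9.
Joaquin predeceased; the 1/9 allotted to Joaquin's branch passes to Joaquin's issue by representation.
The 1/9 is divided into 4 equal shares of 1/36 among Octavio, Teodoro, Fernando, Ursula.
Octavio is living and takes 1/36.
Teodoro is living and takes 1/36.
Fernando is living and takes 1/36.
Ursula is living and takes 1/36.

Beatriz 1/18; Catalina 1/18; Fernando 1/36; Hugo 1/9; Octavio 1/36; Teodoro 1/36; Ursula 1/36; Valentina 2/3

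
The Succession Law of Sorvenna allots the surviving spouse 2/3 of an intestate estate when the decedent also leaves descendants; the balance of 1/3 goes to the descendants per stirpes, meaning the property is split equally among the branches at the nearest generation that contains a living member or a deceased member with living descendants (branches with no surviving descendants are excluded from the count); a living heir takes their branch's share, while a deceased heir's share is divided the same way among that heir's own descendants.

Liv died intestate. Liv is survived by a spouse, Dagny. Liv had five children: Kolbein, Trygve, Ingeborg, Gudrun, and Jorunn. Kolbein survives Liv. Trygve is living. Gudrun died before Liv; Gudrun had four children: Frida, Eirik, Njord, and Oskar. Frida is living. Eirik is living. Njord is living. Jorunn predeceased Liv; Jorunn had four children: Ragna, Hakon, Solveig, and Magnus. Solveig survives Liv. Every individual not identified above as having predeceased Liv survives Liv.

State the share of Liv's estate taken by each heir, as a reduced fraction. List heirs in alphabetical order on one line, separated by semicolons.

Dagny 2/3; Eirik 1/60; Frida 1/60; Hakon 1/60; Ingeborg 1/15; Kolbein 1/15; Magnus 1/60; Njord 1/60; Oskar 1/60; Ragna 1/60; Solveig 1/60; Trygve 1/15

Dagny, as surviving spouse, takes 2/3.
The remaining 1/3 passes to Liv's descendants per stirpes.
The 1/3 is divided into 5 equal shares of 1/15 among Kolbein, Trygve, Ingeborg, Gudrun, Jorunn.
Kolbein is living and takes 1/15.
Trygve is living and takes 1/15.
Ingeborg is living and takes 1/15.
Gudrun predeceased; the 1/15 allotted to Gudrun's branch passes to Gudrun's issue by representation.
The 1/15 is divided into 4 equal shares of 1/60 among Frida, Eirik, Njord, Oskar.
Frida is living and takes 1/60.
Eirik is living and takes 1/60.
Njord is living and takes 1/60.
Oskar is living and takes 1/60.
Jorunn predeceased; the 1/15 allotted to Jorunn's branch passes to Jorunn's issue by representation.
The 1/15 is divided into 4 equal shares of 1/60 among Ragna, Hakon, Solveig, Magnus.
Ragna is living and takes 1/60.
Hakon is living and takes 1/60.
Solveig is living and takes 1/60.
Magnus is living and takes 1/60.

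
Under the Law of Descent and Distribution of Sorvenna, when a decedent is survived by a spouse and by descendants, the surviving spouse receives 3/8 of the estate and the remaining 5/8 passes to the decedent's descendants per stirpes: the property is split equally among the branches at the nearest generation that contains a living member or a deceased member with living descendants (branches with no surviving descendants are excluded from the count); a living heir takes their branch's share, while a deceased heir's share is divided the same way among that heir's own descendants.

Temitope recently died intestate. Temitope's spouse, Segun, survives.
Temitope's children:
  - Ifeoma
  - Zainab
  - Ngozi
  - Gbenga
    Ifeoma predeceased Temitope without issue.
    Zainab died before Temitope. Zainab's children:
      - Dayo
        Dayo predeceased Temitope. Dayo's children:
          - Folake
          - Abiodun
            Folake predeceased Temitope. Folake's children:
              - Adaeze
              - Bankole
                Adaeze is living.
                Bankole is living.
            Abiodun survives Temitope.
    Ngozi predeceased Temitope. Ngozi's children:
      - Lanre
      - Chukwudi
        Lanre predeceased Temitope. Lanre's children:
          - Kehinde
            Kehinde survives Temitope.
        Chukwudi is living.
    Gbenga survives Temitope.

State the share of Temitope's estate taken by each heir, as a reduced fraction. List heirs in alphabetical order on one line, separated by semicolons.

Abiodun 5/48; Adaeze 5/96; Bankole 5/96; Chukwudi 5/48; Gbenga 5/24; Kehinde 5/48; Segun 3/8

Segun, as surviving spouse, takes 3/8.
The remaining 5/8 passes to Temitope's descendants per stirpes.
Ifeoma left no surviving issue, so that branch lapses and is disregarded.
The 5/8 is divided into 3 equal shares of 5/24 among Zainab, Ngozi, Gbenga.
Zainab predeceased; the 5/24 allotted to Zainab's branch passes to Zainab's issue by representation.
Dayo's line is the sole branch at this level, so the full 5/24 passes to Dayo's issue by representation.
The 5/24 is divided into 2 equal shares of 5/48 among Folake, Abiodun.
Folake predeceased; the 5/48 allotted to Folake's branch passes to Folake's issue by representation.
The 5/48 is divided into 2 equal shares of 5/96 among Adaeze, Bankole.
Adaeze is living and takes 5/96.
Bankole is living and takes 5/96.
Abiodun is living and takes 5/48.
Ngozi predeceased; the 5/24 allotted to Ngozi's branch passes to Ngozi's issue by representation.
The 5/24 is divided into 2 equal shares of 5/48 among Lanre, Chukwudi.
Lanre predeceased; the 5/48 allotted to Lanre's branch passes to Lanre's issue by representation.
Kehinde is the sole taker at this level and receives the full 5/48.
Chukwudi is living and takes 5/48.
Gbenga is living and takes 5/24.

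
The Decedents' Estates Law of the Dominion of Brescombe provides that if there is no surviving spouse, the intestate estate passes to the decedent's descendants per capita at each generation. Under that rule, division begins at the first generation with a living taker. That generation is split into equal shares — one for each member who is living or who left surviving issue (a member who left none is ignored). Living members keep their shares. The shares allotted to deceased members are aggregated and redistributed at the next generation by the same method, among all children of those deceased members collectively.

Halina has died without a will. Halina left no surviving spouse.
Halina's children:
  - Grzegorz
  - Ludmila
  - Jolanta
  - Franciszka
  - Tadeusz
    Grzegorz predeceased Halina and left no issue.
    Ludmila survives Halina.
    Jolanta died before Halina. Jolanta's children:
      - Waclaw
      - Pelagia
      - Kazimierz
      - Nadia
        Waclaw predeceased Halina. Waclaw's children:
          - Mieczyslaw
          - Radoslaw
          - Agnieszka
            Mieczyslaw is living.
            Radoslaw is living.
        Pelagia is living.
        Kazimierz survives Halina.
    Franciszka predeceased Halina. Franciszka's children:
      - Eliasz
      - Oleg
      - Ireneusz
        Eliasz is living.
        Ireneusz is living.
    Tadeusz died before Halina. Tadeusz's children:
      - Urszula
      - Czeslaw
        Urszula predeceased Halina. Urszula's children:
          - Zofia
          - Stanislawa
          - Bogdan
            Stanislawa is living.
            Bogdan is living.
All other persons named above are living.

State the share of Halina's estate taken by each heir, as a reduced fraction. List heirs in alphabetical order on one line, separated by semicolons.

Agnieszka 1/36; Bogdan 1/36; Czeslaw 1/12; Eliasz 1/12; Ireneusz 1/12; Kazimierz 1/12; Ludmila 1/4; Mieczyslaw 1/36; Nadia 1/12; Oleg 1/12; Pelagia 1/12; Radoslaw 1/36; Stanislawa 1/36; Zofia 1/36

There is no surviving spouse, so the entire estate passes to Halina's descendants per capita at each generation.
At generation 1 (Ludmila, Jolanta, Franciszka, Tadeusz) there are 4 shares of (1)/4 = 1/4 each.
Living: Ludmila — each takes 1/4.
Deceased: Jolanta, Franciszka, and Tadeusz. Their combined 3/4 is pooled and carried to generation 2.
At generation 2 (Waclaw, Pelagia, Kazimierz, Nadia, Eliasz, Oleg, Ireneusz, Urszula, Czeslaw) there are 9 shares of (3/4)/9 = 1/12 each.
Living: Pelagia, Kazimierz, Nadia, Eliasz, Oleg, Ireneusz, and Czeslaw — each takes 1/12.
Deceased: Waclaw and Urszula. Their combined 1/6 is pooled and carried to generation 3.
At generation 3 (Mieczyslaw, Radoslaw, Agnieszka, Zofia, Stanislawa, Bogdan) there are 6 shares of (1/6)/6 = 1/36 each.
Living: Mieczyslaw, Radoslaw, Agnieszka, Zofia, Stanislawa, and Bogdan — each takes 1/36.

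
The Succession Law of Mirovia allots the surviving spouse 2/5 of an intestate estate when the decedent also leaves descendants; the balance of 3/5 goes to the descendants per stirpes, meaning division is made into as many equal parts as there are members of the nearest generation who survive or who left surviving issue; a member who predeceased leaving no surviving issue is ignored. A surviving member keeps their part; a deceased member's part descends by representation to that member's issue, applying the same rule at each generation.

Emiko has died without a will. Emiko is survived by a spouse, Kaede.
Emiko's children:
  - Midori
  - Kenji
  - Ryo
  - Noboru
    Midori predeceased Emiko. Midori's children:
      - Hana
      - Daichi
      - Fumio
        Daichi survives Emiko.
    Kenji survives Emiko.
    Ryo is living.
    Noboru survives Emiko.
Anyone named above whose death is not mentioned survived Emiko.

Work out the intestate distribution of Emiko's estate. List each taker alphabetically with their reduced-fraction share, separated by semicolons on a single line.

Daichi 1/20; Fumio 1/20; Hana 1/20; Kaede 2/5; Kenji 3/20; Noboru 3/20; Ryo 3/20

Kaede, as surviving spouse, takes 2/5.
The remaining 3/5 passes to Emiko's descendants per stirpes.
The 3/5 is divided into 4 equal shares of 3/20 among Midori, Kenji, Ryo, Noboru.
Midori predeceased; the 3/20 allotted to Midori's branch passes to Midori's issue by representation.
The 3/20 is divided into 3 equal shares of 1/20 among Hana, Daichi, Fumio.
Hana is living and takes 1/20.
Daichi is living and takes 1/20.
Fumio is living and takes 1/20.
Kenji is living and takes 3/20.
Ryo is living and takes 3/20.
Noboru is living and takes 3/20.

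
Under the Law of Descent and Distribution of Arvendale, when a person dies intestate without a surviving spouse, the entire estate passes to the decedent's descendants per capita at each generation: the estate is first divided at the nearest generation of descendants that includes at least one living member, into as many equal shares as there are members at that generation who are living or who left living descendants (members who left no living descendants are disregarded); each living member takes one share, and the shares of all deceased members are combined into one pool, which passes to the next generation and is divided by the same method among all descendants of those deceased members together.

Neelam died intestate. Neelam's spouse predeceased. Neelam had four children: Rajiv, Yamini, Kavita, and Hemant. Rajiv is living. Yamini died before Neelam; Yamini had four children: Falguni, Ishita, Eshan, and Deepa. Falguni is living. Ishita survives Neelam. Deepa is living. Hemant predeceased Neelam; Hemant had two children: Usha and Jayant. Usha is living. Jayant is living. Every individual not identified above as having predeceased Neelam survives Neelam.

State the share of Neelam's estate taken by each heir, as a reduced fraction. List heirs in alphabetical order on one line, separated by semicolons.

There is no surviving spouse, so the entire estate passes to Neelam's descendants per capita at each generation.
At generation 1 (Rajiv, Yamini, Kavita, Hemant) there are 4 shares of (1)/4 = 1/4 each.
Living: Rajiv and Kavita — each takes 1/4.
Deceased: Yamini and Hemant. Their combined 1/2 is pooled and carried to generation 2.
At generation 2 (Falguni, Ishita, Eshan, Deepa, Usha, Jayant) there are 6 shares of (1/2)/6 = 1/12 each.
Living: Falguni, Ishita, Eshan, Deepa, Usha, and Jayant — each takes 1/12.

Deepa 1/12; Eshan 1/12; Falguni 1/12; Ishita 1/12; Jayant 1/12; Kavita 1/4; Rajiv 1/4; Usha 1/12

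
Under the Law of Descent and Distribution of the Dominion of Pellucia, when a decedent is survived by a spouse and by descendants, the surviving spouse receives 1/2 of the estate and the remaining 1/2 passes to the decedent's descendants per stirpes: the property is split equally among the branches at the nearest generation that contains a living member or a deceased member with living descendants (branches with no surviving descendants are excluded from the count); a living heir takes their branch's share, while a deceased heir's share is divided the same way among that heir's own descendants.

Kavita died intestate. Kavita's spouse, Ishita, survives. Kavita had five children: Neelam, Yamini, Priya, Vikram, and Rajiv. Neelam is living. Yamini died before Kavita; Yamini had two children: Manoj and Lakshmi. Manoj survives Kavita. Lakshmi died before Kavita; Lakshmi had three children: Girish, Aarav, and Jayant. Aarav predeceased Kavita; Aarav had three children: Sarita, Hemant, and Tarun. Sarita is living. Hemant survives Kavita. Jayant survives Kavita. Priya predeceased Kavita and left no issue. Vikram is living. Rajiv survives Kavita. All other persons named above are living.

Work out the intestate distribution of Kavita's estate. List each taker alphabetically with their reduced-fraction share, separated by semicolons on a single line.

Girish 1/48; Hemant 1/144; Ishita 1/2; Jayant 1/48; Manoj 1/16; Neelam 1/8; Rajiv 1/8; Sarita 1/144; Tarun 1/144; Vikram 1/8

Ishita, as surviving spouse, takes 1/2.
The remaining 1/2 passes to Kavita's descendants per stirpes.
Priya left no surviving issue, so that branch lapses and is disregarded.
The 1/2 is divided into 4 equal shares of 1/8 among Neelam, Yamini, Vikram, Rajiv.
Neelam is living and takes 1/8.
Yamini predeceased; the 1/8 allotted to Yamini's branch passes to Yamini's issue by representation.
The 1/8 is divided into 2 equal shares of 1/16 among Manoj, Lakshmi.
Manoj is living and takes 1/16.
Lakshmi predeceased; the 1/16 allotted to Lakshmi's branch passes to Lakshmi's issue by representation.
The 1/16 is divided into 3 equal shares of 1/48 among Girish, Aarav, Jayant.
Girish is living and takes 1/48.
Aarav predeceased; the 1/48 allotted to Aarav's branch passes to Aarav's issue by representation.
The 1/48 is divided into 3 equal shares of 1/144 among Sarita, Hemant, Tarun.
Sarita is living and takes 1/144.
Hemant is living and takes 1/144.
Tarun is living and takes 1/144.
Jayant is living and takes 1/48.
Vikram is living and takes 1/8.
Rajiv is living and takes 1/8.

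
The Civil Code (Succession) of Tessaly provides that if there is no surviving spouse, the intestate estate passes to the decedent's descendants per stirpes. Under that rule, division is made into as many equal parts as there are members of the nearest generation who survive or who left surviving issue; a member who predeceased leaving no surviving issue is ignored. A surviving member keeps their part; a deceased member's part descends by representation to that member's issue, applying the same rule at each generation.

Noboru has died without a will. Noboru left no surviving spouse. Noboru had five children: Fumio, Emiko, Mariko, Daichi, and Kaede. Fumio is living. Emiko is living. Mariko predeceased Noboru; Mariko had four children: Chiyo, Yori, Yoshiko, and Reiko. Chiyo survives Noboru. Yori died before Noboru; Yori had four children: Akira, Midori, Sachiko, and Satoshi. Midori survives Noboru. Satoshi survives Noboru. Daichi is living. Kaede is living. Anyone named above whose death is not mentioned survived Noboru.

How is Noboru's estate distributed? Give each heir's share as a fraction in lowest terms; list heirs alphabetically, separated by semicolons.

There is no surviving spouse, so the entire estate passes to Noboru's descendants per stirpes.
The estate is divided into 5 equal shares of 1/5 among Fumio, Emiko, Mariko, Daichi, Kaede.
Fumio is living and takes 1/5.
Emiko is living and takes 1/5.
Mariko predeceased; the 1/5 allotted to Mariko's branch passes to Mariko's issue by representation.
The 1/5 is divided into 4 equal shares of 1/20 among Chiyo, Yori, Yoshiko, Reiko.
Chiyo is living and takes 1/20.
Yori predeceased; the 1/20 allotted to Yori's branch passes to Yori's issue by representation.
The 1/20 is divided into 4 equal shares of 1/80 among Akira, Midori, Sachiko, Satoshi.
Akira is living and takes 1/80.
Midori is living and takes 1/80.
Sachiko is living and takes 1/80.
Satoshi is living and takes 1/80.
Yoshiko is living and takes 1/20.
Reiko is living and takes 1/20.
Daichi is living and takes 1/5.
Kaede is living and takes 1/5.

Akira 1/80; Chiyo 1/20; Daichi 1/5; Emiko 1/5; Fumio 1/5; Kaede 1/5; Midori 1/80; Reiko 1/20; Sachiko 1/80; Satoshi 1/80; Yoshiko 1/20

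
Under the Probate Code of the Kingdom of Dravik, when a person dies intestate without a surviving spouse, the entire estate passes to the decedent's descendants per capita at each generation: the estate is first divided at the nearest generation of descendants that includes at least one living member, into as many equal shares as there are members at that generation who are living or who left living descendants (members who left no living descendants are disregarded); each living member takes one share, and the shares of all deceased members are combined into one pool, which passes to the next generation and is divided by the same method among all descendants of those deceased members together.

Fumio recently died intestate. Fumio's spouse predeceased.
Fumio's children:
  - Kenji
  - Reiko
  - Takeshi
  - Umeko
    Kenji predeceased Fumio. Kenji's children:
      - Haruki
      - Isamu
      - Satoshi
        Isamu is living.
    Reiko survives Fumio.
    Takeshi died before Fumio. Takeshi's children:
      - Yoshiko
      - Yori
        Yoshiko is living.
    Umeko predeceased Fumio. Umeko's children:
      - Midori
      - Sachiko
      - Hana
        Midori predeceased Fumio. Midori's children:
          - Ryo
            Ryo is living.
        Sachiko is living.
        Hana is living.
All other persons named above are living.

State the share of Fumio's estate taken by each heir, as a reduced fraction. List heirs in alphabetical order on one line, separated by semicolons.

There is no surviving spouse, so the entire estate passes to Fumio's descendants per capita at each generation.
At generation 1 (Kenji, Reiko, Takeshi, Umeko) there are 4 shares of (1)/4 = 1/4 each.
Living: Reiko — each takes 1/4.
Deceased: Kenji, Takeshi, and Umeko. Their combined 3/4 is pooled and carried to generation 2.
At generation 2 (Haruki, Isamu, Satoshi, Yoshiko, Yori, Midori, Sachiko, Hana) there are 8 shares of (3/4)/8 = 3/32 each.
Living: Haruki, Isamu, Satoshi, Yoshiko, Yori, Sachiko, and Hana — each takes 3/32.
Deceased: Midori. That 3/32 share is carried to generation 3.
At generation 3 (Ryo) there are 1 shares of (3/32)/1 = 3/32 each.
Living: Ryo — each takes 3/32.

Hana 3/32; Haruki 3/32; Isamu 3/32; Reiko 1/4; Ryo 3/32; Sachiko 3/32; Satoshi 3/32; Yori 3/32; Yoshiko 3/32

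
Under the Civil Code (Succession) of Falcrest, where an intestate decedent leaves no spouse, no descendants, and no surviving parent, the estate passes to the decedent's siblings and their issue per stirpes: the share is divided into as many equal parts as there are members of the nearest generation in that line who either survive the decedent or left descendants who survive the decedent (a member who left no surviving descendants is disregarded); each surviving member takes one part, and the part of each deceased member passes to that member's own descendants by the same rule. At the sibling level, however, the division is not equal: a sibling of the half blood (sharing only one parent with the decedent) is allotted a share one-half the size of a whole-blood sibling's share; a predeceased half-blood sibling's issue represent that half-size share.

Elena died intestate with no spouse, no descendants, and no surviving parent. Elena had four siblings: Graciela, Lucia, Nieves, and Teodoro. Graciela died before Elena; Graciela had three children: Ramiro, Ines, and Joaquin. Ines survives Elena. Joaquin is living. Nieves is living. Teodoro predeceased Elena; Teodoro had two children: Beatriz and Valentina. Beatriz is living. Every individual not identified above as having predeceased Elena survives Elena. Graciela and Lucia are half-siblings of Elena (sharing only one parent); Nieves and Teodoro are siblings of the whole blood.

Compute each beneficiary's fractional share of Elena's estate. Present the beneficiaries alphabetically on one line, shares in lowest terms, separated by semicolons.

No spouse, descendants, or parent survives, so the estate passes to Elena's siblings per stirpes.
Half-blood siblings count for one-half the weight of whole-blood siblings at the initial division.
Dividing 1 in proportion to weights (total weight 3): Graciela (weight 1/2) → 1/6; Lucia (weight 1/2) → 1/6; Nieves (weight 1) → 1/3; Teodoro (weight 1) → 1/3.
Graciela predeceased; the 1/6 allotted to Graciela's branch passes to Graciela's issue by representation.
The 1/6 is divided into 3 equal shares of 1/18 among Ramiro, Ines, Joaquin.
Ramiro is living and takes 1/18.
Ines is living and takes 1/18.
Joaquin is living and takes 1/18.
Lucia is living and takes 1/6.
Nieves is living and takes 1/3.
Teodoro predeceased; the 1/3 allotted to Teodoro's branch passes to Teodoro's issue by representation.
The 1/3 is divided into 2 equal shares of 1/6 among Beatriz, Valentina.
Beatriz is living and takes 1/6.
Valentina is living and takes 1/6.

Beatriz 1/6; Ines 1/18; Joaquin 1/18; Lucia 1/6; Nieves 1/3; Ramiro 1/18; Valentina 1/6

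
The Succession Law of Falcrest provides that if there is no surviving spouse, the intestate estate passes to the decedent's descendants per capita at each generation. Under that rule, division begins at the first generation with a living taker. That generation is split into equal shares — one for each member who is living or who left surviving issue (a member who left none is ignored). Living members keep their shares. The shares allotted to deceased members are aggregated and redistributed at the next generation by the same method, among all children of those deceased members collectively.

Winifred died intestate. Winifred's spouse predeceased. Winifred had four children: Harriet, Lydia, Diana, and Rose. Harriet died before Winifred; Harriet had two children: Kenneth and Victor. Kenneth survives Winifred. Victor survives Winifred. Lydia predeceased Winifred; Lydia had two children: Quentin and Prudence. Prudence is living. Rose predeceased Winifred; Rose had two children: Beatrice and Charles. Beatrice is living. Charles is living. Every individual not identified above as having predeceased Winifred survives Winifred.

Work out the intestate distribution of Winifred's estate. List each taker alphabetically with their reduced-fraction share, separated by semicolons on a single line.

There is no surviving spouse, so the entire estate passes to Winifred's descendants per capita at each generation.
At generation 1 (Harriet, Lydia, Diana, Rose) there are 4 shares of (1)/4 = 1/4 each.
Living: Diana — each takes 1/4.
Deceased: Harriet, Lydia, and Rose. Their combined 3/4 is pooled and carried to generation 2.
At generation 2 (Kenneth, Victor, Quentin, Prudence, Beatrice, Charles) there are 6 shares of (3/4)/6 = 1/8 each.
Living: Kenneth, Victor, Quentin, Prudence, Beatrice, and Charles — each takes 1/8.

Beatrice 1/8; Charles 1/8; Diana 1/4; Kenneth 1/8; Prudence 1/8; Quentin 1/8; Victor 1/8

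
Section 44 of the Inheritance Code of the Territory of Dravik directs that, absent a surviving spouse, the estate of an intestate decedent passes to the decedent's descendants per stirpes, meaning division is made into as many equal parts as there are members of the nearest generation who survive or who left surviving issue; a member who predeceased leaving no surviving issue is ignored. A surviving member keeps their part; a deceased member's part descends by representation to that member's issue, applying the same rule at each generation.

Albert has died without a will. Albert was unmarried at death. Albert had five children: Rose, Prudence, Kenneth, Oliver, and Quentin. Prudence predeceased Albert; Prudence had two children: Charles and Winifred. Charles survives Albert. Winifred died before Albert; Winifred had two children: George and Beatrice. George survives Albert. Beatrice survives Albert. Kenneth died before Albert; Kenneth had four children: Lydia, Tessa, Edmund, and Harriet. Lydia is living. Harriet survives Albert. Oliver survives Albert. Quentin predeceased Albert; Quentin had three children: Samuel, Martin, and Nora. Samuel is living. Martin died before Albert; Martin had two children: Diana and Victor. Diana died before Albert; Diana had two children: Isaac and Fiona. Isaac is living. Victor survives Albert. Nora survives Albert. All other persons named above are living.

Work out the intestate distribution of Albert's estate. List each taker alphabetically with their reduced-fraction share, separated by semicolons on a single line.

Beatrice 1/20; Charles 1/10; Edmund 1/20; Fiona 1/60; George 1/20; Harriet 1/20; Isaac 1/60; Lydia 1/20; Nora 1/15; Oliver 1/5; Rose 1/5; Samuel 1/15; Tessa 1/20; Victor 1/30

There is no surviving spouse, so the entire estate passes to Albert's descendants per stirpes.
The estate is divided into 5 equal shares of 1/5 among Rose, Prudence, Kenneth, Oliver, Quentin.
Rose is living and takes 1/5.
Prudence predeceased; the 1/5 allotted to Prudence's branch passes to Prudence's issue by representation.
The 1/5 is divided into 2 equal shares of 1/10 among Charles, Winifred.
Charles is living and takes 1/10.
Winifred predeceased; the 1/10 allotted to Winifred's branch passes to Winifred's issue by representation.
The 1/10 is divided into 2 equal shares of 1/20 among George, Beatrice.
George is living and takes 1/20.
Beatrice is living and takes 1/20.
Kenneth predeceased; the 1/5 allotted to Kenneth's branch passes to Kenneth's issue by representation.
The 1/5 is divided into 4 equal shares of 1/20 among Lydia, Tessa, Edmund, Harriet.
Lydia is living and takes 1/20.
Tessa is living and takes 1/20.
Edmund is living and takes 1/20.
Harriet is living and takes 1/20.
Oliver is living and takes 1/5.
Quentin predeceased; the 1/5 allotted to Quentin's branch passes to Quentin's issue by representation.
The 1/5 is divided into 3 equal shares of 1/15 among Samuel, Martin, Nora.
Samuel is living and takes 1/15.
Martin predeceased; the 1/15 allotted to Martin's branch passes to Martin's issue by representation.
The 1/15 is divided into 2 equal shares of 1/30 among Diana, Victor.
Diana predeceased; the 1/30 allotted to Diana's branch passes to Diana's issue by representation.
The 1/30 is divided into 2 equal shares of 1/60 among Isaac, Fiona.
Isaac is living and takes 1/60.
Fiona is living and takes 1/60.
Victor is living and takes 1/30.
Nora is living and takes 1/15.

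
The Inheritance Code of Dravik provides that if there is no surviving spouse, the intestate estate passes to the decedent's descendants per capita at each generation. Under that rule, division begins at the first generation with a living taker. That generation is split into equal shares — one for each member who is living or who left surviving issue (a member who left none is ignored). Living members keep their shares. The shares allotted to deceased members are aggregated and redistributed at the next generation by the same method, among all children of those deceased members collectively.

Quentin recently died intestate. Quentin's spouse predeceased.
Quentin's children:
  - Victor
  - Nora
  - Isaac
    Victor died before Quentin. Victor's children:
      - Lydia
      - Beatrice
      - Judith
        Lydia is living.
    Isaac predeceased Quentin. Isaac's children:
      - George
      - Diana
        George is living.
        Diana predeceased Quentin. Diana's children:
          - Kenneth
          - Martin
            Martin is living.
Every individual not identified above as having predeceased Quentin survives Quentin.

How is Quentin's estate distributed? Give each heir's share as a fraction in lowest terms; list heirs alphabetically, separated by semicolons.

Beatrice 2/15; George 2/15; Judith 2/15; Kenneth 1/15; Lydia 2/15; Martin 1/15; Nora 1/3

There is no surviving spouse, so the entire estate passes to Quentin's descendants per capita at each generation.
At generation 1 (Victor, Nora, Isaac) there are 3 shares of (1)/3 = 1/3 each.
Living: Nora — each takes 1/3.
Deceased: Victor and Isaac. Their combined 2/3 is pooled and carried to generation 2.
At generation 2 (Lydia, Beatrice, Judith, George, Diana) there are 5 shares of (2/3)/5 = 2/15 each.
Living: Lydia, Beatrice, Judith, and George — each takes 2/15.
Deceased: Diana. That 2/15 share is carried to generation 3.
At generation 3 (Kenneth, Martin) there are 2 shares of (2/15)/2 = 1/15 each.
Living: Kenneth and Martin — each takes 1/15.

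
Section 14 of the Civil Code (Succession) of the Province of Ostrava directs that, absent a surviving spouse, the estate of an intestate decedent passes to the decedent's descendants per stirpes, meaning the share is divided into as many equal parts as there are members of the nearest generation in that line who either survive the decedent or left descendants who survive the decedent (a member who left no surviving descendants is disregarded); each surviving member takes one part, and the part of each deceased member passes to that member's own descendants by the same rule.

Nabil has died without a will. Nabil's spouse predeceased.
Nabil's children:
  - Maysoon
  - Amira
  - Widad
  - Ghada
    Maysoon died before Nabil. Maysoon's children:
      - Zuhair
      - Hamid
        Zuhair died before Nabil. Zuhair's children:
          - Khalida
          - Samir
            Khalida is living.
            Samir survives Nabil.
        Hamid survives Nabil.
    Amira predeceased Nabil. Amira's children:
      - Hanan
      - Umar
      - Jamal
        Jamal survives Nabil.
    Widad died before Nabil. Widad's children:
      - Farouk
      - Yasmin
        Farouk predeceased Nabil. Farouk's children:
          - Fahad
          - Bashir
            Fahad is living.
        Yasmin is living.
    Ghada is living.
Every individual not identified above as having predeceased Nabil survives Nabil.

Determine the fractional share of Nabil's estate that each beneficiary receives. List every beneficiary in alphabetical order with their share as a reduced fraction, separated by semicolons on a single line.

There is no surviving spouse, so the entire estate passes to Nabil's descendants per stirpes.
The estate is divided into 4 equal shares of 1/4 among Maysoon, Amira, Widad, Ghada.
Maysoon predeceased; the 1/4 allotted to Maysoon's branch passes to Maysoon's issue by representation.
The 1/4 is divided into 2 equal shares of 1/8 among Zuhair, Hamid.
Zuhair predeceased; the 1/8 allotted to Zuhair's branch passes to Zuhair's issue by representation.
The 1/8 is divided into 2 equal shares of 1/16 among Khalida, Samir.
Khalida is living and takes 1/16.
Samir is living and takes 1/16.
Hamid is living and takes 1/8.
Amira predeceased; the 1/4 allotted to Amira's branch passes to Amira's issue by representation.
The 1/4 is divided into 3 equal shares of 1/12 among Hanan, Umar, Jamal.
Hanan is living and takes 1/12.
Umar is living and takes 1/12.
Jamal is living and takes 1/12.
Widad predeceased; the 1/4 allotted to Widad's branch passes to Widad's issue by representation.
The 1/4 is divided into 2 equal shares of 1/8 among Farouk, Yasmin.
Farouk predeceased; the 1/8 allotted to Farouk's branch passes to Farouk's issue by representation.
The 1/8 is divided into 2 equal shares of 1/16 among Fahad, Bashir.
Fahad is living and takes 1/16.
Bashir is living and takes 1/16.
Yasmin is living and takes 1/8.
Ghada is living and takes 1/4.

Bashir 1/16; Fahad 1/16; Ghada 1/4; Hamid 1/8; Hanan 1/12; Jamal 1/12; Khalida 1/16; Samir 1/16; Umar 1/12; Yasmin 1/8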